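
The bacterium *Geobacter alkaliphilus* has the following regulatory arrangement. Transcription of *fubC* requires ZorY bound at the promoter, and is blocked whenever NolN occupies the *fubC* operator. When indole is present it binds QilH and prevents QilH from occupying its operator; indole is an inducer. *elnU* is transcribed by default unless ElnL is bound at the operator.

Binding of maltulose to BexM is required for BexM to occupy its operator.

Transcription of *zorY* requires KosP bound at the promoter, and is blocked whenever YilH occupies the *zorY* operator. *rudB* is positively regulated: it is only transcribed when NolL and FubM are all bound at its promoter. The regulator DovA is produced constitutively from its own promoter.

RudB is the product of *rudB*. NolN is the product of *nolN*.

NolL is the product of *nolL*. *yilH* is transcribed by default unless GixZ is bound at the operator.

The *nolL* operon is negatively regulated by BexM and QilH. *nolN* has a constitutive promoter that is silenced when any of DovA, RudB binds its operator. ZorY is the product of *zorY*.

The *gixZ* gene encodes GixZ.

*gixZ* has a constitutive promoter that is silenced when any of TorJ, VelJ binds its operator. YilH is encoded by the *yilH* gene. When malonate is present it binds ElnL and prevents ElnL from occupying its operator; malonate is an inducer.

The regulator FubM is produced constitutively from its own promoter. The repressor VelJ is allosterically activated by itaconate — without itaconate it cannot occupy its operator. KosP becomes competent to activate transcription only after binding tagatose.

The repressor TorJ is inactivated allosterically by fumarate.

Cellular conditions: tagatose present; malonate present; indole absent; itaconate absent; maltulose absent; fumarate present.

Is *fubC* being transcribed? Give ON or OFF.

ON

DovA is produced constitutively and is active.
Maltulose is absent, so BexM is inactive.
Indole is absent, so QilH is active.
With repressor QilH bound, *nolL* is not transcribed.
So NolL is not produced.
FubM is produced constitutively and is active.
Required activator NolL is absent, so *rudB* is not transcribed.
So RudB is not produced.
With repressor DovA bound, *nolN* is not transcribed.
So NolN is not produced.
Fumarate is present, so TorJ is inactive.
Itaconate is absent, so VelJ is inactive.
With no repressor bound, *gixZ* is transcribed.
So GixZ is produced and active.
With repressor GixZ bound, *yilH* is not transcribed.
So YilH is not produced.
Tagatose is present, so KosP is active.
No repressor is bound and KosP is active, so *zorY* is transcribed.
So ZorY is produced and active.
No repressor is bound and ZorY is active, so *fubC* is transcribed.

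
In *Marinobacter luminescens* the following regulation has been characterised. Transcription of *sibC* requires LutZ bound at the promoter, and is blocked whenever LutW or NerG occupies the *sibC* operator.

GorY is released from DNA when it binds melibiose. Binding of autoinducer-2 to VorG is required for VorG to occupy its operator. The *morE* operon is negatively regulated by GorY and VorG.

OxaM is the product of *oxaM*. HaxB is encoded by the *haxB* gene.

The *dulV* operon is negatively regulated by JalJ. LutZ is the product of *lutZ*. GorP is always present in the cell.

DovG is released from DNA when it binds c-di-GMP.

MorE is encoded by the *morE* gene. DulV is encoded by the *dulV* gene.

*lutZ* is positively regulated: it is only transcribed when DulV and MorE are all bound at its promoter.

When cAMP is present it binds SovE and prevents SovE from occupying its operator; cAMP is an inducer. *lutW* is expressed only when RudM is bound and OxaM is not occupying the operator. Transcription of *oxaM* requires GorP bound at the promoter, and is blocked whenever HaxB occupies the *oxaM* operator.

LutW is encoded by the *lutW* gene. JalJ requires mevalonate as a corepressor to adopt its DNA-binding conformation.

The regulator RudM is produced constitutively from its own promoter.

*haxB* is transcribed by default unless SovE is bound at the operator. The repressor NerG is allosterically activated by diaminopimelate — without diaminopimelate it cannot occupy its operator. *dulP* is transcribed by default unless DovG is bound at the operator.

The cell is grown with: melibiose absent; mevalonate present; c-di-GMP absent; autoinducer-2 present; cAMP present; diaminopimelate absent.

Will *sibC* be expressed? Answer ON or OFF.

OFF

Mevalonate is present, so JalJ is active.
With repressor JalJ bound, *dulV* is not transcribed.
So DulV is not produced.
Melibiose is absent, so GorY is active.
Autoinducer-2 is present, so VorG is active.
With repressor GorY bound, *morE* is not transcribed.
So MorE is not produced.
Required activator DulV is absent, so *lutZ* is not transcribed.
So LutZ is not produced.
GorP is produced constitutively and is active.
cAMP is present, so SovE is inactive.
With no repressor bound, *haxB* is transcribed.
So HaxB is produced and active.
With repressor HaxB bound, *oxaM* is not transcribed.
So OxaM is not produced.
RudM is produced constitutively and is active.
No repressor is bound and RudM is active, so *lutW* is transcribed.
So LutW is produced and active.
Diaminopimelate is absent, so NerG is inactive.
With repressor LutW bound, *sibC* is not transcribed.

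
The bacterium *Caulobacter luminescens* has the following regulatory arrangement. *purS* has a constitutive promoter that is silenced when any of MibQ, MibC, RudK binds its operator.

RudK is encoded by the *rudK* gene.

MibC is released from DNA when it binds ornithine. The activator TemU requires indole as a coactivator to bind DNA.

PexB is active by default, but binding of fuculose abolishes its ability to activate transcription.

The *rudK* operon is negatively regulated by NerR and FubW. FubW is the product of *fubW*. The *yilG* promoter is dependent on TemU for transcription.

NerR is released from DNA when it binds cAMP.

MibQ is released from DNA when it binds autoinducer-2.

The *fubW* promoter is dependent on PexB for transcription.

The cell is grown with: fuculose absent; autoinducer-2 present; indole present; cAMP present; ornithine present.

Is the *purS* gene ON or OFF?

ON

Autoinducer-2 is present, so MibQ is inactive.
Ornithine is present, so MibC is inactive.
cAMP is present, so NerR is inactive.
Fuculose is absent, so PexB is active.
No repressor is bound and PexB is active, so *fubW* is transcribed.
So FubW is produced and active.
With repressor FubW bound, *rudK* is not transcribed.
So RudK is not produced.
With no repressor bound, *purS* is transcribed.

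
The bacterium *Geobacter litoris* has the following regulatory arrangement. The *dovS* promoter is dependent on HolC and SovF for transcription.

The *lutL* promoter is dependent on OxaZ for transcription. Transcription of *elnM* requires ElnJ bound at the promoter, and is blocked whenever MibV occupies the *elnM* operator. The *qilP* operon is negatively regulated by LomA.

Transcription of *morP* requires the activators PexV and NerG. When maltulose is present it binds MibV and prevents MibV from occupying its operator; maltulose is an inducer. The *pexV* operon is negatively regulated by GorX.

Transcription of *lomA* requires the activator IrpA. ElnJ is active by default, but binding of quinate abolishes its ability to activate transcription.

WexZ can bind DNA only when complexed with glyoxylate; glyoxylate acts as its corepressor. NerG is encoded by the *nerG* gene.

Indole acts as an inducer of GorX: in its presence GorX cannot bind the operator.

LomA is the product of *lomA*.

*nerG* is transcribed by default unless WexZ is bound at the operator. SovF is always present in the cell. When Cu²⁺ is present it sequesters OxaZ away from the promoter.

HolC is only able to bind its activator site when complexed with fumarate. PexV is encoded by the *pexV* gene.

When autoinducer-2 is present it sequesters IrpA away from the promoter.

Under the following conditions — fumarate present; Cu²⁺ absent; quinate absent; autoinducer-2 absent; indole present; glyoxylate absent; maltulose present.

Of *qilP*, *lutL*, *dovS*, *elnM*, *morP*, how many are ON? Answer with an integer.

4

Autoinducer-2 is absent, so IrpA is active.
No repressor is bound and IrpA is active, so *lomA* is transcribed.
So LomA is produced and active.
With repressor LomA bound, *qilP* is not transcribed.
→ *qilP* is OFF.
Cu²⁺ is absent, so OxaZ is active.
No repressor is bound and OxaZ is active, so *lutL* is transcribed.
→ *lutL* is ON.
Fumarate is present, so HolC is active.
SovF is produced constitutively and is active.
No repressor is bound and HolC and SovF are active, so *dovS* is transcribed.
→ *dovS* is ON.
Maltulose is present, so MibV is inactive.
Quinate is absent, so ElnJ is active.
No repressor is bound and ElnJ is active, so *elnM* is transcribed.
→ *elnM* is ON.
Indole is present, so GorX is inactive.
With no repressor bound, *pexV* is transcribed.
So PexV is produced and active.
Glyoxylate is absent, so WexZ is inactive.
With no repressor bound, *nerG* is transcribed.
So NerG is produced and active.
No repressor is bound and PexV and NerG are active, so *morP* is transcribed.
→ *morP* is ON.
4 of the 5 genes are transcribed.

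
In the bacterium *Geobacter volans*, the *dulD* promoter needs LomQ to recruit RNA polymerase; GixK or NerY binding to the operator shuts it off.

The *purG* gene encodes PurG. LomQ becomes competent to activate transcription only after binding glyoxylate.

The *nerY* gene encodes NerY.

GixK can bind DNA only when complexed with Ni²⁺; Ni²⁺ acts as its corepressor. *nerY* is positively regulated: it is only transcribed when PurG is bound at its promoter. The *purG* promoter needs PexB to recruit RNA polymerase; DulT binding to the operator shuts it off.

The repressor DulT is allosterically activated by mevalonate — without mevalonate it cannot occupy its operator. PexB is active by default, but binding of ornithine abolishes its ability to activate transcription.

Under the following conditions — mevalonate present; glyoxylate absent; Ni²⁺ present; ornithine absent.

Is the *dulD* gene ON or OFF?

OFF

Ni²⁺ is present, so GixK is active.
Ornithine is absent, so PexB is active.
Mevalonate is present, so DulT is active.
With repressor DulT bound, *purG* is not transcribed.
So PurG is not produced.
Required activator PurG is absent, so *nerY* is not transcribed.
So NerY is not produced.
Glyoxylate is absent, so LomQ is inactive.
With repressor GixK bound, *dulD* is not transcribed.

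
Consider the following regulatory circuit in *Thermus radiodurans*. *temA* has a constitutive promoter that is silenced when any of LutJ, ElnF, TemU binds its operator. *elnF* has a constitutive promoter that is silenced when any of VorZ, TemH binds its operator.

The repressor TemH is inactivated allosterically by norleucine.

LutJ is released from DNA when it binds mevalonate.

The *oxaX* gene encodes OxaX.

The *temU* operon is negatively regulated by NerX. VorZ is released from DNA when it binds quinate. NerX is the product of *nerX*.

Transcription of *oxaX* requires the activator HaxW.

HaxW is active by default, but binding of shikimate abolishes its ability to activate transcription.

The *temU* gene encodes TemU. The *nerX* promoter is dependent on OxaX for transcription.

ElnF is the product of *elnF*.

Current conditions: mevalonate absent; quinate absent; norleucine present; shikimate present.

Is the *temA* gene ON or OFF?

Mevalonate is absent, so LutJ is active.
Quinate is absent, so VorZ is active.
Norleucine is present, so TemH is inactive.
With repressor VorZ bound, *elnF* is not transcribed.
So ElnF is not produced.
Shikimate is present, so HaxW is inactive.
Required activator HaxW is absent, so *oxaX* is not transcribed.
So OxaX is not produced.
Required activator OxaX is absent, so *nerX* is not transcribed.
So NerX is not produced.
With no repressor bound, *temU* is transcribed.
So TemU is produced and active.
With repressor LutJ bound, *temA* is not transcribed.

OFF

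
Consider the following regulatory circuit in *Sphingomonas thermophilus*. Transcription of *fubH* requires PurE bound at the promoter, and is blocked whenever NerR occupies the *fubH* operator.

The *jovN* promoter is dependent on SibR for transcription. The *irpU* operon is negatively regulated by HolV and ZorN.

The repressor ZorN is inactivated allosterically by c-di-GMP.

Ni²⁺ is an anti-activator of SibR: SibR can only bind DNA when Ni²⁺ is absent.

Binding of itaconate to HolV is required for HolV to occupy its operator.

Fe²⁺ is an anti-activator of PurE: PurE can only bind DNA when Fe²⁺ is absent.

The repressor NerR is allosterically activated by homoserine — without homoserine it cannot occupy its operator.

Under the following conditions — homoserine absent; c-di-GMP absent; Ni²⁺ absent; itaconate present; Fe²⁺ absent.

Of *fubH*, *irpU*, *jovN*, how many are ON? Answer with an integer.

2

Fe²⁺ is absent, so PurE is active.
Homoserine is absent, so NerR is inactive.
No repressor is bound and PurE is active, so *fubH* is transcribed.
→ *fubH* is ON.
Itaconate is present, so HolV is active.
c-di-GMP is absent, so ZorN is active.
With repressor HolV bound, *irpU* is not transcribed.
→ *irpU* is OFF.
Ni²⁺ is absent, so SibR is active.
No repressor is bound and SibR is active, so *jovN* is transcribed.
→ *jovN* is ON.
2 of the 3 genes are transcribed.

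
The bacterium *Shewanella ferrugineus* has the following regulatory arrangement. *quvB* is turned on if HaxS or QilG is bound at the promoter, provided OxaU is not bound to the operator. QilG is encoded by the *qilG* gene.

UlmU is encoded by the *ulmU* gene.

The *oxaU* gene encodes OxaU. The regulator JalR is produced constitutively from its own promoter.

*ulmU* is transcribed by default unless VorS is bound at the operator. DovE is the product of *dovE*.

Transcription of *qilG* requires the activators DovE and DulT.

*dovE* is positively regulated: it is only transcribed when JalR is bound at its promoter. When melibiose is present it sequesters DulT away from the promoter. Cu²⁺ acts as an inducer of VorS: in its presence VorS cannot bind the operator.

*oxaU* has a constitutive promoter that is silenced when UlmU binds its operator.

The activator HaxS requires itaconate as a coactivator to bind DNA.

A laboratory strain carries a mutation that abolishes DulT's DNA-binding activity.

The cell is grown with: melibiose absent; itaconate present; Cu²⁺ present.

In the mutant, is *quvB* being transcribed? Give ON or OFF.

Itaconate is present, so HaxS is active.
JalR is produced constitutively and is active.
No repressor is bound and JalR is active, so *dovE* is transcribed.
So DovE is produced and active.
DulT is non-functional in this strain, so it has no effect.
Required activator DulT is absent, so *qilG* is not transcribed.
So QilG is not produced.
Cu²⁺ is present, so VorS is inactive.
With no repressor bound, *ulmU* is transcribed.
So UlmU is produced and active.
With repressor UlmU bound, *oxaU* is not transcribed.
So OxaU is not produced.
Activator HaxS is present, so *quvB* is transcribed.

ON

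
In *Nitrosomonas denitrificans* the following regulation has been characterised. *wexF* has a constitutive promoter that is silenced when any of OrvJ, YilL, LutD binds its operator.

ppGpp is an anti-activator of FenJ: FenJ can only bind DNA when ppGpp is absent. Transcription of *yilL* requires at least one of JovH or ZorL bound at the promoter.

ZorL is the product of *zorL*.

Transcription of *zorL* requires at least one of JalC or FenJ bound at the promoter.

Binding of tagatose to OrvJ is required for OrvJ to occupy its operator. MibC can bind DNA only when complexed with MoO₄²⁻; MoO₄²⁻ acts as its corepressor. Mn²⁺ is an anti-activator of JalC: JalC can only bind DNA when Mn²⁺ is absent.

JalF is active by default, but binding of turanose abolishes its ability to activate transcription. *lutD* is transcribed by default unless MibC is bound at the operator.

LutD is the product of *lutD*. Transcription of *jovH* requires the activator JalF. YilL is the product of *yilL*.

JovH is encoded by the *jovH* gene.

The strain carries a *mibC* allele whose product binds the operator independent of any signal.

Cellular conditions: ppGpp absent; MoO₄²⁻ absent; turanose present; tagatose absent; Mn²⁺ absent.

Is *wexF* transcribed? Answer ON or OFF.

Tagatose is absent, so OrvJ is inactive.
Turanose is present, so JalF is inactive.
Required activator JalF is absent, so *jovH* is not transcribed.
So JovH is not produced.
Mn²⁺ is absent, so JalC is active.
ppGpp is absent, so FenJ is active.
Activator JalC is present, so *zorL* is transcribed.
So ZorL is produced and active.
Activator ZorL is present, so *yilL* is transcribed.
So YilL is produced and active.
MibC is constitutively active in this strain.
With repressor MibC bound, *lutD* is not transcribed.
So LutD is not produced.
With repressor YilL bound, *wexF* is not transcribed.

OFF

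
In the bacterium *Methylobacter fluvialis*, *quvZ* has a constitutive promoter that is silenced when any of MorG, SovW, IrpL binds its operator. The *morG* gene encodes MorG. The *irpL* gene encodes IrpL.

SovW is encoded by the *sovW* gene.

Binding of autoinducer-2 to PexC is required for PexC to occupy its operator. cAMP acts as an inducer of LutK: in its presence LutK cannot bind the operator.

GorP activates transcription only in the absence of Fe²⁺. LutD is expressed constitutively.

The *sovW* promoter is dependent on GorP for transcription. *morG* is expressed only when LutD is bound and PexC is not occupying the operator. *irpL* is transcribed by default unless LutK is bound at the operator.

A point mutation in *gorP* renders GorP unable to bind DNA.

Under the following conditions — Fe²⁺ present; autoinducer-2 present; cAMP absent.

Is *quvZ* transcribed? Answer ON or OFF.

LutD is produced constitutively and is active.
Autoinducer-2 is present, so PexC is active.
With repressor PexC bound, *morG* is not transcribed.
So MorG is not produced.
GorP is non-functional in this strain, so it has no effect.
Required activator GorP is absent, so *sovW* is not transcribed.
So SovW is not produced.
cAMP is absent, so LutK is active.
With repressor LutK bound, *irpL* is not transcribed.
So IrpL is not produced.
With no repressor bound, *quvZ* is transcribed.

ON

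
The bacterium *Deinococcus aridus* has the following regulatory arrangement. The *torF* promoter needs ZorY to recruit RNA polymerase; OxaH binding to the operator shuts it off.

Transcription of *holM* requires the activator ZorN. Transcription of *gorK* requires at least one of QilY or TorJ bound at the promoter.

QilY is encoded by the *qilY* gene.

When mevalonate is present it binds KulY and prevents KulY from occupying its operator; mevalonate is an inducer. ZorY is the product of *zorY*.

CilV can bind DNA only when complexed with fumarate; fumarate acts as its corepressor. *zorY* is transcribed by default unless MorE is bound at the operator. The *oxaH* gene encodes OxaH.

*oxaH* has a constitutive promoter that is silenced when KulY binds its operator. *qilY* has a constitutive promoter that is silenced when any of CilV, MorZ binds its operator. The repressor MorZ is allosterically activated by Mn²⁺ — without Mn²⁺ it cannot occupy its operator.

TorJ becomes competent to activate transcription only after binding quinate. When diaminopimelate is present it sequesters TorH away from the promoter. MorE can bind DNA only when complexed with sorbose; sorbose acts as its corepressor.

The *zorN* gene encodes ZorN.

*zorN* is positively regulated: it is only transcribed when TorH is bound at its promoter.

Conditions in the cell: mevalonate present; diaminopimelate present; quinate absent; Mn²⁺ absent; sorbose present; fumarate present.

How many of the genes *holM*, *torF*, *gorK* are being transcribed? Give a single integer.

Diaminopimelate is present, so TorH is inactive.
Required activator TorH is absent, so *zorN* is not transcribed.
So ZorN is not produced.
Required activator ZorN is absent, so *holM* is not transcribed.
→ *holM* is OFF.
Mevalonate is present, so KulY is inactive.
With no repressor bound, *oxaH* is transcribed.
So OxaH is produced and active.
Sorbose is present, so MorE is active.
With repressor MorE bound, *zorY* is not transcribed.
So ZorY is not produced.
With repressor OxaH bound, *torF* is not transcribed.
→ *torF* is OFF.
Fumarate is present, so CilV is active.
Mn²⁺ is absent, so MorZ is inactive.
With repressor CilV bound, *qilY* is not transcribed.
So QilY is not produced.
Quinate is absent, so TorJ is inactive.
No activator is available at the *gorK* promoter, so *gorK* is not transcribed.
→ *gorK* is OFF.
0 of the 3 genes are transcribed.

0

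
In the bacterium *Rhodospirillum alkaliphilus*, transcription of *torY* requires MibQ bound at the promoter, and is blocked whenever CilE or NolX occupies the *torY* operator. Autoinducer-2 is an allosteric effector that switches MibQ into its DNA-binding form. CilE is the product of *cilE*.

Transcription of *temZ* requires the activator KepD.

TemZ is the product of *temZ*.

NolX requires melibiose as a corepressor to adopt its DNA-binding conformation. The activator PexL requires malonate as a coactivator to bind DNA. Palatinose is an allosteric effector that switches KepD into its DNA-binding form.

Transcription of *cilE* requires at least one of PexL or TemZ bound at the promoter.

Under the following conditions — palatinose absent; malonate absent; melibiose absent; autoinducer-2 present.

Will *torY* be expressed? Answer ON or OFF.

Autoinducer-2 is present, so MibQ is active.
Malonate is absent, so PexL is inactive.
Palatinose is absent, so KepD is inactive.
Required activator KepD is absent, so *temZ* is not transcribed.
So TemZ is not produced.
No activator is available at the *cilE* promoter, so *cilE* is not transcribed.
So CilE is not produced.
Melibiose is absent, so NolX is inactive.
No repressor is bound and MibQ is active, so *torY* is transcribed.

ON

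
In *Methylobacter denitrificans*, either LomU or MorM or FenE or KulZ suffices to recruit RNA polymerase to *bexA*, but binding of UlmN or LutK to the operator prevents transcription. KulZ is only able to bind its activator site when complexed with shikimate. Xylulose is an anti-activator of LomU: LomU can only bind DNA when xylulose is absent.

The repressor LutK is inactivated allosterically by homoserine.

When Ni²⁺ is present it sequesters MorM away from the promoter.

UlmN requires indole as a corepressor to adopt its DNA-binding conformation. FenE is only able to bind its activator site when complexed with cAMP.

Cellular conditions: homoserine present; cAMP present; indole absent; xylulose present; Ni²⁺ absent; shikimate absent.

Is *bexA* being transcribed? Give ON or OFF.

ON

Indole is absent, so UlmN is inactive.
Xylulose is present, so LomU is inactive.
Ni²⁺ is absent, so MorM is active.
cAMP is present, so FenE is active.
Shikimate is absent, so KulZ is inactive.
Homoserine is present, so LutK is inactive.
Activator MorM is present, so *bexA* is transcribed.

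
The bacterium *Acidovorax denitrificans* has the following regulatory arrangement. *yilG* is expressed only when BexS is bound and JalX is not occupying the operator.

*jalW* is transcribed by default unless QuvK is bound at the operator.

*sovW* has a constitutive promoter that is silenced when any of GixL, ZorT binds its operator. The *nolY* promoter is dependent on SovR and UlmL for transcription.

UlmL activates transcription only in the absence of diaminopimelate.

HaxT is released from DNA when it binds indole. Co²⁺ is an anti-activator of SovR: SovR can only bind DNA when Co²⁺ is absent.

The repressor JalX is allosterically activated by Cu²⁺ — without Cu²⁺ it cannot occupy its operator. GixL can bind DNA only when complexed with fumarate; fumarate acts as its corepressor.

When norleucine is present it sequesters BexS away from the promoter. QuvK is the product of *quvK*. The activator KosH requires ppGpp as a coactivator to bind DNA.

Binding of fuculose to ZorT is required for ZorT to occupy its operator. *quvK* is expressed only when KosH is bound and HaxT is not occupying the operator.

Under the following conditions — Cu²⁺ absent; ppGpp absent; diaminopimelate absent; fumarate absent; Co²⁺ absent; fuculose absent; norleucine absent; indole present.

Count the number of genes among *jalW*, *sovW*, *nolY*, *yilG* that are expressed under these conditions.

ppGpp is absent, so KosH is inactive.
Indole is present, so HaxT is inactive.
Required activator KosH is absent, so *quvK* is not transcribed.
So QuvK is not produced.
With no repressor bound, *jalW* is transcribed.
→ *jalW* is ON.
Fumarate is absent, so GixL is inactive.
Fuculose is absent, so ZorT is inactive.
With no repressor bound, *sovW* is transcribed.
→ *sovW* is ON.
Co²⁺ is absent, so SovR is active.
Diaminopimelate is absent, so UlmL is active.
No repressor is bound and SovR and UlmL are active, so *nolY* is transcribed.
→ *nolY* is ON.
Norleucine is absent, so BexS is active.
Cu²⁺ is absent, so JalX is inactive.
No repressor is bound and BexS is active, so *yilG* is transcribed.
→ *yilG* is ON.
4 of the 4 genes are transcribed.

4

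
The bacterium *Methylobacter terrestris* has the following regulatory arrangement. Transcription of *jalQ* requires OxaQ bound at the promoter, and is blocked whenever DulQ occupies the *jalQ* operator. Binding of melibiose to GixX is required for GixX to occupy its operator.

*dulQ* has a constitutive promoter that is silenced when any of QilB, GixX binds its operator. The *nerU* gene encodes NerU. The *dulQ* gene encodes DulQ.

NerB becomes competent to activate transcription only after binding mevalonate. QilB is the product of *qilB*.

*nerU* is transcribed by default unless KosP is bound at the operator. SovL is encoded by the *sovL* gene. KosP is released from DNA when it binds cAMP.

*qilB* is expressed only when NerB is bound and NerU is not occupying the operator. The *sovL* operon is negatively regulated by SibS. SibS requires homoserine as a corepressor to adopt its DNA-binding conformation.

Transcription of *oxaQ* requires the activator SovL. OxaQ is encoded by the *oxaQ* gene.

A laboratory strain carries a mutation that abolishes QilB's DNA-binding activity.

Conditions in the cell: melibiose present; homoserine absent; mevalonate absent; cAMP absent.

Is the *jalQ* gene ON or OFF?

ON

Homoserine is absent, so SibS is inactive.
With no repressor bound, *sovL* is transcribed.
So SovL is produced and active.
No repressor is bound and SovL is active, so *oxaQ* is transcribed.
So OxaQ is produced and active.
QilB is non-functional in this strain, so it has no effect.
Melibiose is present, so GixX is active.
With repressor GixX bound, *dulQ* is not transcribed.
So DulQ is not produced.
No repressor is bound and OxaQ is active, so *jalQ* is transcribed.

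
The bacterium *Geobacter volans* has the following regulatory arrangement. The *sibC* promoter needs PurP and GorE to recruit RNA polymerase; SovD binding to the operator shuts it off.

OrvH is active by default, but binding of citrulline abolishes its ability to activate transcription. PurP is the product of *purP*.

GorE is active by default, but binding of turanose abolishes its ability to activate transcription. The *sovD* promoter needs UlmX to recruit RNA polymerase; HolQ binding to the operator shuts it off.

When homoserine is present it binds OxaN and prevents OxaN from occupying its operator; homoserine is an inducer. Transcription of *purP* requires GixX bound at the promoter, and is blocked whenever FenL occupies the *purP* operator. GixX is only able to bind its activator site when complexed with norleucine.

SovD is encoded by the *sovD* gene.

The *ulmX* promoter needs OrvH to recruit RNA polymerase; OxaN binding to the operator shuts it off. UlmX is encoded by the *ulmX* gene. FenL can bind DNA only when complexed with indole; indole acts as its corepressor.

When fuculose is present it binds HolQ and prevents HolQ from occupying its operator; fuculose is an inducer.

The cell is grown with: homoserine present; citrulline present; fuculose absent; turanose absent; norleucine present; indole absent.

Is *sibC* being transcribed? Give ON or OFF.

ON

Citrulline is present, so OrvH is inactive.
Homoserine is present, so OxaN is inactive.
Required activator OrvH is absent, so *ulmX* is not transcribed.
So UlmX is not produced.
Fuculose is absent, so HolQ is active.
With repressor HolQ bound, *sovD* is not transcribed.
So SovD is not produced.
Indole is absent, so FenL is inactive.
Norleucine is present, so GixX is active.
No repressor is bound and GixX is active, so *purP* is transcribed.
So PurP is produced and active.
Turanose is absent, so GorE is active.
No repressor is bound and PurP and GorE are active, so *sibC* is transcribed.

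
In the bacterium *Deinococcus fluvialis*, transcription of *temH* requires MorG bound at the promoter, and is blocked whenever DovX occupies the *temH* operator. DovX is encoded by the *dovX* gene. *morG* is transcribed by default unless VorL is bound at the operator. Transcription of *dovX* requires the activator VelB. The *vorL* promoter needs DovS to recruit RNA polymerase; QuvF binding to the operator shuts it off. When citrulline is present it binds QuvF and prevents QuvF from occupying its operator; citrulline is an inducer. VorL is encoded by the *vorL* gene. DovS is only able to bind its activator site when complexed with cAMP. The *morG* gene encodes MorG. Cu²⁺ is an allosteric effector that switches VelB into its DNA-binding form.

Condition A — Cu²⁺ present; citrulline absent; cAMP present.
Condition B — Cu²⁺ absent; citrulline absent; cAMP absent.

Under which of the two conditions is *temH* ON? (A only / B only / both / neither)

Condition A:
Cu²⁺ is present, so VelB is active.
No repressor is bound and VelB is active, so *dovX* is transcribed.
So DovX is produced and active.
Citrulline is absent, so QuvF is active.
cAMP is present, so DovS is active.
With repressor QuvF bound, *vorL* is not transcribed.
So VorL is not produced.
With no repressor bound, *morG* is transcribed.
So MorG is produced and active.
With repressor DovX bound, *temH* is not transcribed.
→ *temH* is OFF in A.
Condition B:
Cu²⁺ is absent, so VelB is inactive.
Required activator VelB is absent, so *dovX* is not transcribed.
So DovX is not produced.
Citrulline is absent, so QuvF is active.
cAMP is absent, so DovS is inactive.
With repressor QuvF bound, *vorL* is not transcribed.
So VorL is not produced.
With no repressor bound, *morG* is transcribed.
So MorG is produced and active.
No repressor is bound and MorG is active, so *temH* is transcribed.
→ *temH* is ON in B.

B only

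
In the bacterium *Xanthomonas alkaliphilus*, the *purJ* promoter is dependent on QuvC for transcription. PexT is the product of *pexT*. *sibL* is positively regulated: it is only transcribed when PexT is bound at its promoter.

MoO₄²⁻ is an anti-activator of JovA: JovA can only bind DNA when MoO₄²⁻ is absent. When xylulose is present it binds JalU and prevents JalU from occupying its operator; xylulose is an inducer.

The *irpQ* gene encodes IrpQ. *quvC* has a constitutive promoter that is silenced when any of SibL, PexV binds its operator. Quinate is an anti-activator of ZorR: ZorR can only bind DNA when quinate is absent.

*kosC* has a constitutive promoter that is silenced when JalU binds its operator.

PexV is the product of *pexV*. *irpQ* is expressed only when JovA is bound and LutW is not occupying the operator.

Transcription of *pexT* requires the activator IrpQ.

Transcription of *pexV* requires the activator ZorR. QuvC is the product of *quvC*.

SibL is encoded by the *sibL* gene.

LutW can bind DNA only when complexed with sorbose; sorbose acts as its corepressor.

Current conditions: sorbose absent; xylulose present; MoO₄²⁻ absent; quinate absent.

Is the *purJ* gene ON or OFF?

MoO₄²⁻ is absent, so JovA is active.
Sorbose is absent, so LutW is inactive.
No repressor is bound and JovA is active, so *irpQ* is transcribed.
So IrpQ is produced and active.
No repressor is bound and IrpQ is active, so *pexT* is transcribed.
So PexT is produced and active.
No repressor is bound and PexT is active, so *sibL* is transcribed.
So SibL is produced and active.
Quinate is absent, so ZorR is active.
No repressor is bound and ZorR is active, so *pexV* is transcribed.
So PexV is produced and active.
With repressor SibL bound, *quvC* is not transcribed.
So QuvC is not produced.
Required activator QuvC is absent, so *purJ* is not transcribed.

OFF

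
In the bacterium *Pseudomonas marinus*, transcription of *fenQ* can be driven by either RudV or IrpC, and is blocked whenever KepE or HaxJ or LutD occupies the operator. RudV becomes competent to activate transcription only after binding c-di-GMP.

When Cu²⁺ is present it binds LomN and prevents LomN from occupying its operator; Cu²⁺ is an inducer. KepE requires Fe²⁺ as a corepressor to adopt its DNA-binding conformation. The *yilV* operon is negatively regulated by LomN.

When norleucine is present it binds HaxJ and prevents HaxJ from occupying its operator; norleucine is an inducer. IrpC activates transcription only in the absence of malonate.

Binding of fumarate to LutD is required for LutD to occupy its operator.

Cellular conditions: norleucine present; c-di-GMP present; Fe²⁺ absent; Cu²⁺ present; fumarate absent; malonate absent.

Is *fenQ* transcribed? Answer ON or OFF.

Fe²⁺ is absent, so KepE is inactive.
Norleucine is present, so HaxJ is inactive.
c-di-GMP is present, so RudV is active.
Malonate is absent, so IrpC is active.
Fumarate is absent, so LutD is inactive.
Activator RudV is present, so *fenQ* is transcribed.

ON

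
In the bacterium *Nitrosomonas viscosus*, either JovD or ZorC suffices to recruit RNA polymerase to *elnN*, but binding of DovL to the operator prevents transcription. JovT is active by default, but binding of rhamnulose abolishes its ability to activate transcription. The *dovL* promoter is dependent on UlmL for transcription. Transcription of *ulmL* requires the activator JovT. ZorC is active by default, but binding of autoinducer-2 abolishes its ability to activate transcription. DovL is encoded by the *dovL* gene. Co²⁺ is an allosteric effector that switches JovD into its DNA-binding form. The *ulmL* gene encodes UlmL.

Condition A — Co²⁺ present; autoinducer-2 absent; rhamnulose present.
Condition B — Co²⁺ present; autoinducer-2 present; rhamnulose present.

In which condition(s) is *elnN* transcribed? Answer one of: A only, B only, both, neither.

both

Condition A:
Co²⁺ is present, so JovD is active.
Autoinducer-2 is absent, so ZorC is active.
Rhamnulose is present, so JovT is inactive.
Required activator JovT is absent, so *ulmL* is not transcribed.
So UlmL is not produced.
Required activator UlmL is absent, so *dovL* is not transcribed.
So DovL is not produced.
Activator JovD is present, so *elnN* is transcribed.
→ *elnN* is ON in A.
Condition B:
Co²⁺ is present, so JovD is active.
Autoinducer-2 is present, so ZorC is inactive.
Rhamnulose is present, so JovT is inactive.
Required activator JovT is absent, so *ulmL* is not transcribed.
So UlmL is not produced.
Required activator UlmL is absent, so *dovL* is not transcribed.
So DovL is not produced.
Activator JovD is present, so *elnN* is transcribed.
→ *elnN* is ON in B.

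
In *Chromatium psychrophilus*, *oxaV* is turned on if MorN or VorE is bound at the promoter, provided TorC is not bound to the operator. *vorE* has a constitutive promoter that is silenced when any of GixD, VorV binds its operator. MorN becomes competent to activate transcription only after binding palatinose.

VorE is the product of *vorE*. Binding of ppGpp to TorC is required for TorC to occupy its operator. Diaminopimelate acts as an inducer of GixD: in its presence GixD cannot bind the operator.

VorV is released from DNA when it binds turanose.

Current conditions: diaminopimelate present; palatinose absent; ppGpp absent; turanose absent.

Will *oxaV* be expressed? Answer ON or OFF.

OFF

ppGpp is absent, so TorC is inactive.
Palatinose is absent, so MorN is inactive.
Diaminopimelate is present, so GixD is inactive.
Turanose is absent, so VorV is active.
With repressor VorV bound, *vorE* is not transcribed.
So VorE is not produced.
No activator is available at the *oxaV* promoter, so *oxaV* is not transcribed.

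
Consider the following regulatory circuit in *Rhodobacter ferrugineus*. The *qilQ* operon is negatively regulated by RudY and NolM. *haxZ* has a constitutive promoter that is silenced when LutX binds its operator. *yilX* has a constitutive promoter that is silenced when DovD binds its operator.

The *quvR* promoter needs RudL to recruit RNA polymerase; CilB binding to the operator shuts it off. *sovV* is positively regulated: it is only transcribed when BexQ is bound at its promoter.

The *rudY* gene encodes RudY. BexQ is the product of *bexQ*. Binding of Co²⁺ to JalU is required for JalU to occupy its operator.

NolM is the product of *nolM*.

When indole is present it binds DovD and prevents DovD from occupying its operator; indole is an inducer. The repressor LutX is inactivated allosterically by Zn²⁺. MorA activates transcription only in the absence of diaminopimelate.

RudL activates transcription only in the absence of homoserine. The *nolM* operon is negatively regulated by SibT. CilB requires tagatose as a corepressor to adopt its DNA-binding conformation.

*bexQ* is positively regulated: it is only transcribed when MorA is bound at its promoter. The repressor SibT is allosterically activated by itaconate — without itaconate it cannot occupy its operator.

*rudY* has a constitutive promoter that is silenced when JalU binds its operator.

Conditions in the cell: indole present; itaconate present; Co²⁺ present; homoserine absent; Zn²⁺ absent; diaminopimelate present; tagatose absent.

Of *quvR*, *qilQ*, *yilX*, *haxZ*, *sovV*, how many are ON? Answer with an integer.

Homoserine is absent, so RudL is active.
Tagatose is absent, so CilB is inactive.
No repressor is bound and RudL is active, so *quvR* is transcribed.
→ *quvR* is ON.
Co²⁺ is present, so JalU is active.
With repressor JalU bound, *rudY* is not transcribed.
So RudY is not produced.
Itaconate is present, so SibT is active.
With repressor SibT bound, *nolM* is not transcribed.
So NolM is not produced.
With no repressor bound, *qilQ* is transcribed.
→ *qilQ* is ON.
Indole is present, so DovD is inactive.
With no repressor bound, *yilX* is transcribed.
→ *yilX* is ON.
Zn²⁺ is absent, so LutX is active.
With repressor LutX bound, *haxZ* is not transcribed.
→ *haxZ* is OFF.
Diaminopimelate is present, so MorA is inactive.
Required activator MorA is absent, so *bexQ* is not transcribed.
So BexQ is not produced.
Required activator BexQ is absent, so *sovV* is not transcribed.
→ *sovV* is OFF.
3 of the 5 genes are transcribed.

3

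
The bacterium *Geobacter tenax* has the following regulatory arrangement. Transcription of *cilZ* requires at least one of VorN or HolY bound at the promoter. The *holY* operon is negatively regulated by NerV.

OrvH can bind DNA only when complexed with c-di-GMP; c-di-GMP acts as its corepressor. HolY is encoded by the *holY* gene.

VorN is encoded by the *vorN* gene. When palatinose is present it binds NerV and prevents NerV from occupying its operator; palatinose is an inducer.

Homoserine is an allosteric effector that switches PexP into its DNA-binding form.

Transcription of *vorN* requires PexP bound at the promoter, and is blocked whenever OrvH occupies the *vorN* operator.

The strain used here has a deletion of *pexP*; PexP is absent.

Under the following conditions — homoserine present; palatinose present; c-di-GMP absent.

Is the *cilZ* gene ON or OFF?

c-di-GMP is absent, so OrvH is inactive.
PexP is non-functional in this strain, so it has no effect.
Required activator PexP is absent, so *vorN* is not transcribed.
So VorN is not produced.
Palatinose is present, so NerV is inactive.
With no repressor bound, *holY* is transcribed.
So HolY is produced and active.
Activator HolY is present, so *cilZ* is transcribed.

ON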